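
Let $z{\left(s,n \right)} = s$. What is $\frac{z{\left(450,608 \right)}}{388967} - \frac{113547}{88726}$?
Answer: $- \frac{44126109249}{34511486042} \approx -1.2786$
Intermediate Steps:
$\frac{z{\left(450,608 \right)}}{388967} - \frac{113547}{88726} = \frac{450}{388967} - \frac{113547}{88726} = - \frac{44126109249}{34511486042}$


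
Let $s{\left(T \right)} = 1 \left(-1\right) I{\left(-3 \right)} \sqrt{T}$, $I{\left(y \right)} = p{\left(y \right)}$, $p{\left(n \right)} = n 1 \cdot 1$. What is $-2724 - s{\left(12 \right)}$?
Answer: $-2724 - 6 \sqrt{3} \approx -2734.4$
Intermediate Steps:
$p{\left(n \right)} = n$ ($p{\left(n \right)} = n 1 = n$)
$I{\left(y \right)} = y$
$s{\left(T \right)} = 3 \sqrt{T}$ ($s{\left(T \right)} = 1 \left(-1\right) \left(-3\right) \sqrt{T} = \left(-1\right) \left(-3\right) \sqrt{T} = 3 \sqrt{T}$)
$-2724 - s{\left(12 \right)} = -2724 - 3 \sqrt{12} = -2724 - 3 \cdot 2 \sqrt{3} = -2724 - 6 \sqrt{3}$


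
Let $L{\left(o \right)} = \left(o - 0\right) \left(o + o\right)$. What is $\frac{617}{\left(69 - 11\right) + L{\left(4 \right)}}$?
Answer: $\frac{617}{90} \approx 6.8556$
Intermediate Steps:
$L{\left(o \right)} = 2 o^{2}$ ($L{\left(o \right)} = \left(o + 0\right) 2 o = o 2 o = 2 o^{2}$)
$\frac{617}{\left(69 - 11\right) + L{\left(4 \right)}} = \frac{617}{\left(69 - 11\right) + 2 \cdot 4^{2}} = \frac{617}{58 + 2 \cdot 16} = \frac{617}{58 + 32} = \frac{617}{90}$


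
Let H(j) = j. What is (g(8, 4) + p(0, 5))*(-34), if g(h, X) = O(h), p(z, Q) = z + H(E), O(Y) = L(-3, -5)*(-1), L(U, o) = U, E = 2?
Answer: -170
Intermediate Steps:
O(Y) = 3 (O(Y) = -3*(-1) = 3)
p(z, Q) = 2 + z (p(z, Q) = z + 2 = 2 + z)
g(h, X) = 3
(g(8, 4) + p(0, 5))*(-34) = (3 + (2 + 0))*(-34) = (3 + 2)*(-34) = 5*(-34) = -170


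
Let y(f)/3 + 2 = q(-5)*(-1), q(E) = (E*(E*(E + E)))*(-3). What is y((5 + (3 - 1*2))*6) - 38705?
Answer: -40961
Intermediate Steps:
q(E) = -6*E³ (q(E) = (E*(E*(2*E)))*(-3) = (E*(2*E²))*(-3) = (2*E³)*(-3) = -6*E³)
y(f) = -2256 (y(f) = -6 + 3*(-6*(-5)³*(-1)) = -6 + 3*(-6*(-125)*(-1)) = -6 + 3*(750*(-1)) = -6 + 3*(-750) = -6 - 2250 = -2256)
y((5 + (3 - 1*2))*6) - 38705 = -2256 - 38705 = -40961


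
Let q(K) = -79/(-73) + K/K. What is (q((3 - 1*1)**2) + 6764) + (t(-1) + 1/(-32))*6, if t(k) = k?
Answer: 7895557/1168 ≈ 6759.9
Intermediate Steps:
q(K) = 152/73 (q(K) = -79*(-1/73) + 1 = 79/73 + 1 = 152/73)
(q((3 - 1*1)**2) + 6764) + (t(-1) + 1/(-32))*6 = (152/73 + 6764) + (-1 + 1/(-32))*6 = 493924/73 + (-1 - 1/32)*6 = 493924/73 - 33/32*6 = 493924/73 - 99/16 = 7895557/1168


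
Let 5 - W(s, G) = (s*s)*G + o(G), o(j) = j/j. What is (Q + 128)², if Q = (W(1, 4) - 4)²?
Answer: 20736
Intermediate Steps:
o(j) = 1
W(s, G) = 4 - G*s² (W(s, G) = 5 - ((s*s)*G + 1) = 5 - (s²*G + 1) = 5 - (G*s² + 1) = 5 - (1 + G*s²) = 5 + (-1 - G*s²) = 4 - G*s²)
Q = 16 (Q = ((4 - 1*4*1²) - 4)² = ((4 - 1*4*1) - 4)² = ((4 - 4) - 4)² = (0 - 4)² = (-4)² = 16)
(Q + 128)² = (16 + 128)² = 144² = 20736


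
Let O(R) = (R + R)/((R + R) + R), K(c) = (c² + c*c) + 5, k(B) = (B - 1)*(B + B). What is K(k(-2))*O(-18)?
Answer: 586/3 ≈ 195.33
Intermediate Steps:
k(B) = 2*B*(-1 + B) (k(B) = (-1 + B)*(2*B) = 2*B*(-1 + B))
K(c) = 5 + 2*c² (K(c) = (c² + c²) + 5 = 2*c² + 5 = 5 + 2*c²)
O(R) = ⅔ (O(R) = (2*R)/(2*R + R) = (2*R)/((3*R)) = (2*R)*(1/(3*R)) = ⅔)
K(k(-2))*O(-18) = (5 + 2*(2*(-2)*(-1 - 2))²)*(⅔) = (5 + 2*(2*(-2)*(-3))²)*(⅔) = (5 + 2*12²)*(⅔) = (5 + 2*144)*(⅔) = (5 + 288)*(⅔) = 293*(⅔) = 586/3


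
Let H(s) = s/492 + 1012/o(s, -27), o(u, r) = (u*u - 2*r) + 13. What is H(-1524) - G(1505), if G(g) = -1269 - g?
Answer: 263868544793/95228363 ≈ 2770.9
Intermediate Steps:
o(u, r) = 13 + u**2 - 2*r (o(u, r) = (u**2 - 2*r) + 13 = 13 + u**2 - 2*r)
H(s) = 1012/(67 + s**2) + s/492 (H(s) = s/492 + 1012/(13 + s**2 - 2*(-27)) = s*(1/492) + 1012/(13 + s**2 + 54) = s/492 + 1012/(67 + s**2) = 1012/(67 + s**2) + s/492)
H(-1524) - G(1505) = (497904 - 1524*(67 + (-1524)**2))/(492*(67 + (-1524)**2)) - (-1269 - 1*1505) = (497904 - 1524*(67 + 2322576))/(492*(67 + 2322576)) - (-1269 - 1505) = (1/492)*(497904 - 1524*2322643)/2322643 - 1*(-2774) = (1/492)*(1/2322643)*(497904 - 3539707932) + 2774 = (1/492)*(1/2322643)*(-3539210028) + 2774 = -294934169/95228363 + 2774 = 263868544793/95228363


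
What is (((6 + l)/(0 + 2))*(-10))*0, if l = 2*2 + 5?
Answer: 0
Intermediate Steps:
l = 9 (l = 4 + 5 = 9)
(((6 + l)/(0 + 2))*(-10))*0 = (((6 + 9)/(0 + 2))*(-10))*0 = ((15/2)*(-10))*0 = -75*0 = 0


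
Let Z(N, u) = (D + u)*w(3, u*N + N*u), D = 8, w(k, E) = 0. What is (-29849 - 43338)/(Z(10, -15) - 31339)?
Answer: 73187/31339 ≈ 2.3353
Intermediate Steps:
Z(N, u) = 0 (Z(N, u) = (8 + u)*0 = 0)
(-29849 - 43338)/(Z(10, -15) - 31339) = (-29849 - 43338)/(0 - 31339) = -73187/(-31339) = -73187*(-1/31339) = 73187/31339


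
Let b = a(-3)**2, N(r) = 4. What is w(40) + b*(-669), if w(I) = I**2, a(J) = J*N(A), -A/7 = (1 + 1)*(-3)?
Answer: -94736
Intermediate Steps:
A = 42 (A = -7*(1 + 1)*(-3) = -14*(-3) = -7*(-6) = 42)
a(J) = 4*J (a(J) = J*4 = 4*J)
b = 144 (b = (4*(-3))**2 = (-12)**2 = 144)
w(40) + b*(-669) = 40**2 + 144*(-669) = 1600 - 96336 = -94736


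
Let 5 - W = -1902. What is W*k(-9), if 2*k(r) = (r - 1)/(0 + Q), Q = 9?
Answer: -9535/9 ≈ -1059.4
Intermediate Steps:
W = 1907 (W = 5 - 1*(-1902) = 5 + 1902 = 1907)
k(r) = -1/18 + r/18 (k(r) = ((r - 1)/(0 + 9))/2 = ((-1 + r)/9)/2 = ((-1 + r)*(1/9))/2 = (-1/9 + r/9)/2 = -1/18 + r/18)
W*k(-9) = 1907*(-1/18 + (1/18)*(-9)) = 1907*(-1/18 - 1/2) = 1907*(-5/9) = -9535/9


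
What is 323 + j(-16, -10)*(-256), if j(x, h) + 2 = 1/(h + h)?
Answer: 4239/5 ≈ 847.80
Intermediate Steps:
j(x, h) = -2 + 1/(2*h) (j(x, h) = -2 + 1/(h + h) = -2 + 1/(2*h))
323 + j(-16, -10)*(-256) = 323 + (-2 + (½)/(-10))*(-256) = 323 + (-2 + (½)*(-⅒))*(-256) = 323 + (-2 - 1/20)*(-256) = 323 - 41/20*(-256) = 323 + 2624/5 = 4239/5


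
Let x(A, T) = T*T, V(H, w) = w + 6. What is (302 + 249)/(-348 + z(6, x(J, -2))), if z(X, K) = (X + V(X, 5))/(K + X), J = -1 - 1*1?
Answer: -5510/3463 ≈ -1.5911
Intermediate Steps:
V(H, w) = 6 + w
J = -2 (J = -1 - 1 = -2)
x(A, T) = T²
z(X, K) = (11 + X)/(K + X) (z(X, K) = (X + (6 + 5))/(K + X) = (X + 11)/(K + X) = (11 + X)/(K + X))
(302 + 249)/(-348 + z(6, x(J, -2))) = (302 + 249)/(-348 + (11 + 6)/((-2)² + 6)) = 551/(-348 + 17/(4 + 6)) = 551/(-348 + 17/10) = 551/(-3463/10) = 551*(-10/3463) = -5510/3463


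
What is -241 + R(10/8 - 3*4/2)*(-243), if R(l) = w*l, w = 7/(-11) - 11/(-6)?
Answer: 100373/88 ≈ 1140.6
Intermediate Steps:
w = 79/66 (w = 7*(-1/11) - 11*(-⅙) = -7/11 + 11/6 = 79/66 ≈ 1.1970)
R(l) = 79*l/66
-241 + R(10/8 - 3*4/2)*(-243) = -241 + (79*(10/8 - 3*4/2)/66)*(-243) = -241 + (79*(10*(⅛) - 12*½)/66)*(-243) = -241 + (79*(5/4 - 6)/66)*(-243) = -241 + ((79/66)*(-19/4))*(-243) = -241 - 1501/264*(-243) = -241 + 121581/88 = 100373/88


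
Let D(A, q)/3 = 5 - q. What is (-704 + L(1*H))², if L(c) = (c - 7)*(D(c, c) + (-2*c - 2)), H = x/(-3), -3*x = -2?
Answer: 4261347841/6561 ≈ 6.4950e+5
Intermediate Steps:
x = ⅔ (x = -⅓*(-2) = ⅔ ≈ 0.66667)
D(A, q) = 15 - 3*q (D(A, q) = 3*(5 - q) = 15 - 3*q)
H = -2/9 (H = (⅔)/(-3) = (⅔)*(-⅓) = -2/9 ≈ -0.22222)
L(c) = (-7 + c)*(13 - 5*c) (L(c) = (c - 7)*((15 - 3*c) + (-2*c - 2)) = (-7 + c)*((15 - 3*c) + (-2 - 2*c)) = (-7 + c)*(13 - 5*c))
(-704 + L(1*H))² = (-704 + (-91 - 5*(1*(-2/9))² + 48*(1*(-2/9))))² = (-704 + (-91 - 5*(-2/9)² + 48*(-2/9)))² = (-704 + (-91 - 5*4/81 - 32/3))² = (-704 + (-91 - 20/81 - 32/3))² = (-704 - 8255/81)² = (-65279/81)² = 4261347841/6561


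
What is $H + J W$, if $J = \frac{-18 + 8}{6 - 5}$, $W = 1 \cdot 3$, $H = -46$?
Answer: $-76$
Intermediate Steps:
$W = 3$
$J = -10$ ($J = - \frac{10}{1} = \left(-10\right) 1 = -10$)
$H + J W = -46 - 30 = -76$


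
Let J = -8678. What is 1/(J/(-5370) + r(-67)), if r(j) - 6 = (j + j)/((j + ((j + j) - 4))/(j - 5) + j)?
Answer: 12402015/120358811 ≈ 0.10304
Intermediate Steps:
r(j) = 6 + 2*j/(j + (-4 + 3*j)/(-5 + j)) (r(j) = 6 + (j + j)/((j + ((j + j) - 4))/(j - 5) + j) = 6 + (2*j)/((j + (2*j - 4))/(-5 + j) + j) = 6 + (2*j)/((j + (-4 + 2*j))/(-5 + j) + j) = 6 + (2*j)/((-4 + 3*j)/(-5 + j) + j) = 6 + (2*j)/(j + (-4 + 3*j)/(-5 + j)) = 6 + 2*j/(j + (-4 + 3*j)/(-5 + j)))
1/(J/(-5370) + r(-67)) = 1/(-8678/(-5370) + 2*(12 - 4*(-67)² + 11*(-67))/(4 - 1*(-67)² + 2*(-67))) = 1/(-8678*(-1/5370) + 2*(12 - 4*4489 - 737)/(4 - 1*4489 - 134)) = 1/(4339/2685 + 2*(12 - 17956 - 737)/(4 - 4489 - 134)) = 1/(4339/2685 + 2*(-18681)/(-4619)) = 1/(4339/2685 + 2*(-1/4619)*(-18681)) = 1/(4339/2685 + 37362/4619) = 1/(120358811/12402015) = 12402015/120358811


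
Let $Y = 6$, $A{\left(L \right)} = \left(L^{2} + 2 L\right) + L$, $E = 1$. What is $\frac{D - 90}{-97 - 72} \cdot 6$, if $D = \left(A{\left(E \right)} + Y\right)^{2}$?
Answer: $- \frac{60}{169} \approx -0.35503$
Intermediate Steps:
$A{\left(L \right)} = L^{2} + 3 L$
$D = 100$ ($D = \left(1 \left(3 + 1\right) + 6\right)^{2} = \left(1 \cdot 4 + 6\right)^{2} = \left(4 + 6\right)^{2} = 10^{2} = 100$)
$\frac{D - 90}{-97 - 72} \cdot 6 = \frac{100 - 90}{-97 - 72} \cdot 6 = \frac{10}{-169} \cdot 6 = 10 \left(- \frac{1}{169}\right) 6 = \left(- \frac{10}{169}\right) 6 = - \frac{60}{169}$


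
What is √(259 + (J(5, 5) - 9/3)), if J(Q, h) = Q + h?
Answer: √266 ≈ 16.310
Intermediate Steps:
√(259 + (J(5, 5) - 9/3)) = √(259 + ((5 + 5) - 9/3)) = √(259 + (10 - 9*⅓)) = √(259 + (10 - 3)) = √(259 + 7) = √266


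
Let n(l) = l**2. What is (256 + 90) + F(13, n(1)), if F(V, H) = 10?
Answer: 356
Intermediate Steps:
(256 + 90) + F(13, n(1)) = (256 + 90) + 10 = 346 + 10 = 356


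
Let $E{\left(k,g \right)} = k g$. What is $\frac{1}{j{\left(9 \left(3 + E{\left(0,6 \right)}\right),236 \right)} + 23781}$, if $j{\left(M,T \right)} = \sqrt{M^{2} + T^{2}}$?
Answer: $\frac{23781}{565479536} - \frac{5 \sqrt{2257}}{565479536} \approx 4.1634 \cdot 10^{-5}$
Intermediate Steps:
$E{\left(k,g \right)} = g k$
$\frac{1}{j{\left(9 \left(3 + E{\left(0,6 \right)}\right),236 \right)} + 23781} = \frac{1}{\sqrt{\left(9 \left(3 + 6 \cdot 0\right)\right)^{2} + 236^{2}} + 23781} = \frac{1}{\sqrt{\left(9 \left(3 + 0\right)\right)^{2} + 55696} + 23781} = \frac{1}{\sqrt{\left(9 \cdot 3\right)^{2} + 55696} + 23781} = \frac{1}{\sqrt{27^{2} + 55696} + 23781} = \frac{1}{\sqrt{729 + 55696} + 23781} = \frac{1}{\sqrt{56425} + 23781} = \frac{1}{5 \sqrt{2257} + 23781} = \frac{1}{23781 + 5 \sqrt{2257}}$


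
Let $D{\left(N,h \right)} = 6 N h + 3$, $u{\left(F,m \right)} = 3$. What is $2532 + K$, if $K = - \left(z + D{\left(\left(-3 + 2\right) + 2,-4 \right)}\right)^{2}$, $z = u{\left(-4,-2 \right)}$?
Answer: $2208$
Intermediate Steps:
$z = 3$
$D{\left(N,h \right)} = 3 + 6 N h$ ($D{\left(N,h \right)} = 6 N h + 3 = 3 + 6 N h$)
$K = -324$ ($K = - \left(3 + \left(3 + 6 \left(\left(-3 + 2\right) + 2\right) \left(-4\right)\right)\right)^{2} = - \left(3 + \left(3 + 6 \left(-1 + 2\right) \left(-4\right)\right)\right)^{2} = - \left(3 + \left(3 + 6 \cdot 1 \left(-4\right)\right)\right)^{2} = - \left(3 + \left(3 - 24\right)\right)^{2} = - \left(3 - 21\right)^{2} = - \left(-18\right)^{2} = \left(-1\right) 324 = -324$)
$2532 + K = 2532 - 324 = 2208$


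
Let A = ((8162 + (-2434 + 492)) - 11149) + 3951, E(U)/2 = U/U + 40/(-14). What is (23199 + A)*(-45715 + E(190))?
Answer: -7111408851/7 ≈ -1.0159e+9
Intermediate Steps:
E(U) = -26/7 (E(U) = 2*(U/U + 40/(-14)) = 2*(1 + 40*(-1/14)) = 2*(1 - 20/7) = 2*(-13/7) = -26/7)
A = -978 (A = ((8162 - 1942) - 11149) + 3951 = (6220 - 11149) + 3951 = -4929 + 3951 = -978)
(23199 + A)*(-45715 + E(190)) = (23199 - 978)*(-45715 - 26/7) = 22221*(-320031/7) = -7111408851/7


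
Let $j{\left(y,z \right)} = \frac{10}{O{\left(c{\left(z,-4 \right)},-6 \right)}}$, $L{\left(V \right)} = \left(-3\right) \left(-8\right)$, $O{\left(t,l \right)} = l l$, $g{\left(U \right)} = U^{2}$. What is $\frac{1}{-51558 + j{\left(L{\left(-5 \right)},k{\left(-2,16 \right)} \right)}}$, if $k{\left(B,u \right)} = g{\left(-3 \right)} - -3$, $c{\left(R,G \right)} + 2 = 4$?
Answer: $- \frac{18}{928039} \approx -1.9396 \cdot 10^{-5}$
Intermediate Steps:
$c{\left(R,G \right)} = 2$ ($c{\left(R,G \right)} = -2 + 4 = 2$)
$O{\left(t,l \right)} = l^{2}$
$k{\left(B,u \right)} = 12$ ($k{\left(B,u \right)} = \left(-3\right)^{2} - -3 = 9 + 3 = 12$)
$L{\left(V \right)} = 24$
$j{\left(y,z \right)} = \frac{5}{18}$ ($j{\left(y,z \right)} = \frac{10}{\left(-6\right)^{2}} = \frac{10}{36} = 10 \cdot \frac{1}{36} = \frac{5}{18}$)
$\frac{1}{-51558 + j{\left(L{\left(-5 \right)},k{\left(-2,16 \right)} \right)}} = \frac{1}{-51558 + \frac{5}{18}} = \frac{1}{- \frac{928039}{18}} = - \frac{18}{928039}$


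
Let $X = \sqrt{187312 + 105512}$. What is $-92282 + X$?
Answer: $-92282 + 42 \sqrt{166} \approx -91741.0$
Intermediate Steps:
$X = 42 \sqrt{166}$ ($X = \sqrt{292824} = 42 \sqrt{166} \approx 541.13$)
$-92282 + X = -92282 + 42 \sqrt{166}$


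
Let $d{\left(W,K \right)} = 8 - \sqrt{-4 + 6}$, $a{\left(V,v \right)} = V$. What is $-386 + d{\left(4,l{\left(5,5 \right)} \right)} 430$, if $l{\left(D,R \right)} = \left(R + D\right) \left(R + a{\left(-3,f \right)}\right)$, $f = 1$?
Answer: $3054 - 430 \sqrt{2} \approx 2445.9$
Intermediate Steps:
$l{\left(D,R \right)} = \left(-3 + R\right) \left(D + R\right)$ ($l{\left(D,R \right)} = \left(R + D\right) \left(R - 3\right) = \left(D + R\right) \left(-3 + R\right) = \left(-3 + R\right) \left(D + R\right)$)
$d{\left(W,K \right)} = 8 - \sqrt{2}$
$-386 + d{\left(4,l{\left(5,5 \right)} \right)} 430 = -386 + \left(8 - \sqrt{2}\right) 430 = -386 + \left(3440 - 430 \sqrt{2}\right) = 3054 - 430 \sqrt{2}$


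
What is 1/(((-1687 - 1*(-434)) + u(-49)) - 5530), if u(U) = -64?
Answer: -1/6847 ≈ -0.00014605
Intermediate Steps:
1/(((-1687 - 1*(-434)) + u(-49)) - 5530) = 1/(((-1687 - 1*(-434)) - 64) - 5530) = 1/(((-1687 + 434) - 64) - 5530) = 1/((-1253 - 64) - 5530) = 1/(-1317 - 5530) = 1/(-6847) = -1/6847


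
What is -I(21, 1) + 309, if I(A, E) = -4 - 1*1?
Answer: 314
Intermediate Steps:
I(A, E) = -5 (I(A, E) = -4 - 1 = -5)
-I(21, 1) + 309 = -1*(-5) + 309 = 5 + 309 = 314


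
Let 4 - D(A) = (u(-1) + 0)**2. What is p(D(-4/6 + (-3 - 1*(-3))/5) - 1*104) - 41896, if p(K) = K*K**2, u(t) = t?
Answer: -1072197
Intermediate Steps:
D(A) = 3 (D(A) = 4 - (-1 + 0)**2 = 4 - 1*(-1)**2 = 4 - 1*1 = 4 - 1 = 3)
p(K) = K**3
p(D(-4/6 + (-3 - 1*(-3))/5) - 1*104) - 41896 = (3 - 1*104)**3 - 41896 = (3 - 104)**3 - 41896 = (-101)**3 - 41896 = -1030301 - 41896 = -1072197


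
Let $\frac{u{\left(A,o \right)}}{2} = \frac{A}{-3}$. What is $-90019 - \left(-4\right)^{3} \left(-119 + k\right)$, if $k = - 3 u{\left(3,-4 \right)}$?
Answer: $-97251$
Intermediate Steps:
$u{\left(A,o \right)} = - \frac{2 A}{3}$ ($u{\left(A,o \right)} = 2 \frac{A}{-3} = 2 A \left(- \frac{1}{3}\right) = 2 \left(- \frac{A}{3}\right) = - \frac{2 A}{3}$)
$k = 6$ ($k = - 3 \left(\left(- \frac{2}{3}\right) 3\right) = \left(-3\right) \left(-2\right) = 6$)
$-90019 - \left(-4\right)^{3} \left(-119 + k\right) = -90019 - \left(-4\right)^{3} \left(-119 + 6\right) = -90019 - \left(-64\right) \left(-113\right) = -90019 - 7232 = -97251$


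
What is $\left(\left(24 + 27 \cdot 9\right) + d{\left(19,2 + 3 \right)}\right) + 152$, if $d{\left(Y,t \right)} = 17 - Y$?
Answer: $417$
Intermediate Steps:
$\left(\left(24 + 27 \cdot 9\right) + d{\left(19,2 + 3 \right)}\right) + 152 = \left(\left(24 + 27 \cdot 9\right) + \left(17 - 19\right)\right) + 152 = \left(\left(24 + 243\right) + \left(17 - 19\right)\right) + 152 = \left(267 - 2\right) + 152 = 265 + 152 = 417$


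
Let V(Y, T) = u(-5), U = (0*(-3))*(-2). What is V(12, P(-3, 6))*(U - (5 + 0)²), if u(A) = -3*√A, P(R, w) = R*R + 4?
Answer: 75*I*√5 ≈ 167.71*I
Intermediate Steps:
P(R, w) = 4 + R² (P(R, w) = R² + 4 = 4 + R²)
U = 0 (U = 0*(-2) = 0)
V(Y, T) = -3*I*√5
V(12, P(-3, 6))*(U - (5 + 0)²) = (-3*I*√5)*(0 - (5 + 0)²) = (-3*I*√5)*(0 - 1*5²) = (-3*I*√5)*(0 - 1*25) = (-3*I*√5)*(0 - 25) = -3*I*√5*(-25) = 75*I*√5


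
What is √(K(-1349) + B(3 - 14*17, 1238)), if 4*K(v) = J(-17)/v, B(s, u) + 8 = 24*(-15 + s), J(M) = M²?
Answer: I*√43733847493/2698 ≈ 77.512*I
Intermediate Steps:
B(s, u) = -368 + 24*s (B(s, u) = -8 + 24*(-15 + s) = -8 + (-360 + 24*s) = -368 + 24*s)
K(v) = 289/(4*v) (K(v) = ((-17)²/v)/4 = (289/v)/4 = 289/(4*v))
√(K(-1349) + B(3 - 14*17, 1238)) = √((289/4)/(-1349) + (-368 + 24*(3 - 14*17))) = √((289/4)*(-1/1349) + (-368 + 24*(3 - 238))) = √(-289/5396 + (-368 + 24*(-235))) = √(-289/5396 + (-368 - 5640)) = √(-289/5396 - 6008) = √(-32419457/5396) = I*√43733847493/2698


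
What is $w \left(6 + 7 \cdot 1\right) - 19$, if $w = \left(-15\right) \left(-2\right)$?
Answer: $371$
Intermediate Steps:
$w = 30$
$w \left(6 + 7 \cdot 1\right) - 19 = 30 \left(6 + 7 \cdot 1\right) - 19 = 30 \left(6 + 7\right) - 19 = 30 \cdot 13 - 19 = 390 - 19 = 371$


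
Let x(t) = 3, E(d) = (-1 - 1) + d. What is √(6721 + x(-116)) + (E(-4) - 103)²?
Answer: 11963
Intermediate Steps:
E(d) = -2 + d
√(6721 + x(-116)) + (E(-4) - 103)² = √(6721 + 3) + ((-2 - 4) - 103)² = √6724 + (-6 - 103)² = 82 + (-109)² = 82 + 11881 = 11963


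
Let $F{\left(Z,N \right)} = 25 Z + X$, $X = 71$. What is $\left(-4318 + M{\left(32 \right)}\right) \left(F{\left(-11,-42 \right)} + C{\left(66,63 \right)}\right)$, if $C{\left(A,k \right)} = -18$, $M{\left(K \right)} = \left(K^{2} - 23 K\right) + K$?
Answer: $887556$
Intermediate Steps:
$M{\left(K \right)} = K^{2} - 22 K$
$F{\left(Z,N \right)} = 71 + 25 Z$ ($F{\left(Z,N \right)} = 25 Z + 71 = 71 + 25 Z$)
$\left(-4318 + M{\left(32 \right)}\right) \left(F{\left(-11,-42 \right)} + C{\left(66,63 \right)}\right) = \left(-4318 + 32 \left(-22 + 32\right)\right) \left(\left(71 + 25 \left(-11\right)\right) - 18\right) = \left(-4318 + 32 \cdot 10\right) \left(\left(71 - 275\right) - 18\right) = \left(-4318 + 320\right) \left(-204 - 18\right) = \left(-3998\right) \left(-222\right) = 887556$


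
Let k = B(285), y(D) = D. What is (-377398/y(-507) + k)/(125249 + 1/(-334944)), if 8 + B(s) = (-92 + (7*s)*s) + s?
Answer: 32237100387264/7089786778295 ≈ 4.5470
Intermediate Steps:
B(s) = -100 + s + 7*s² (B(s) = -8 + ((-92 + (7*s)*s) + s) = -8 + ((-92 + 7*s²) + s) = -8 + (-92 + s + 7*s²) = -100 + s + 7*s²)
k = 568760 (k = -100 + 285 + 7*285² = -100 + 285 + 7*81225 = -100 + 285 + 568575 = 568760)
(-377398/y(-507) + k)/(125249 + 1/(-334944)) = (-377398/(-507) + 568760)/(125249 + 1/(-334944)) = (-377398*(-1/507) + 568760)/(125249 - 1/334944) = (377398/507 + 568760)/(41951401055/334944) = (288738718/507)*(334944/41951401055) = 32237100387264/7089786778295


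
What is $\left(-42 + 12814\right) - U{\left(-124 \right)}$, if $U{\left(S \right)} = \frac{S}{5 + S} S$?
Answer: $\frac{1535244}{119} \approx 12901.0$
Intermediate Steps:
$U{\left(S \right)} = \frac{S^{2}}{5 + S}$
$\left(-42 + 12814\right) - U{\left(-124 \right)} = \left(-42 + 12814\right) - \frac{\left(-124\right)^{2}}{5 - 124} = 12772 - \frac{15376}{-119} = 12772 - 15376 \left(- \frac{1}{119}\right) = 12772 - - \frac{15376}{119} = 12772 + \frac{15376}{119} = \frac{1535244}{119}$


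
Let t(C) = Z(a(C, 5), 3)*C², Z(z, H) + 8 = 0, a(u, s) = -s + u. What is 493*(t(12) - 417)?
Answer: -773517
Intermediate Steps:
a(u, s) = u - s
Z(z, H) = -8 (Z(z, H) = -8 + 0 = -8)
t(C) = -8*C²
493*(t(12) - 417) = 493*(-8*12² - 417) = 493*(-8*144 - 417) = 493*(-1152 - 417) = 493*(-1569) = -773517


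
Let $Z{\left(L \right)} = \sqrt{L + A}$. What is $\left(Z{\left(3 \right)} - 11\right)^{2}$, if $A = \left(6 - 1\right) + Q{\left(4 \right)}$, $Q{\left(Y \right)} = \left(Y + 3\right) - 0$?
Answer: $\left(11 - \sqrt{15}\right)^{2} \approx 50.794$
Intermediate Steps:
$Q{\left(Y \right)} = 3 + Y$ ($Q{\left(Y \right)} = \left(3 + Y\right) + 0 = 3 + Y$)
$A = 12$ ($A = \left(6 - 1\right) + \left(3 + 4\right) = 5 + 7 = 12$)
$Z{\left(L \right)} = \sqrt{12 + L}$ ($Z{\left(L \right)} = \sqrt{L + 12} = \sqrt{12 + L}$)
$\left(Z{\left(3 \right)} - 11\right)^{2} = \left(\sqrt{12 + 3} - 11\right)^{2} = \left(\sqrt{15} - 11\right)^{2} = \left(-11 + \sqrt{15}\right)^{2}$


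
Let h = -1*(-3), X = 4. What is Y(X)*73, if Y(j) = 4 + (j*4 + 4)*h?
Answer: 4672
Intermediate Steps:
h = 3
Y(j) = 16 + 12*j (Y(j) = 4 + (j*4 + 4)*3 = 4 + (4*j + 4)*3 = 4 + (4 + 4*j)*3 = 4 + (12 + 12*j) = 16 + 12*j)
Y(X)*73 = (16 + 12*4)*73 = (16 + 48)*73 = 64*73 = 4672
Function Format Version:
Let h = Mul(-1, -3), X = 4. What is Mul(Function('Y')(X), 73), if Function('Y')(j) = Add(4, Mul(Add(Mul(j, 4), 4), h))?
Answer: 4672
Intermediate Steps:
h = 3
Function('Y')(j) = Add(16, Mul(12, j)) (Function('Y')(j) = Add(4, Mul(Add(Mul(j, 4), 4), 3)) = Add(4, Mul(Add(Mul(4, j), 4), 3)) = Add(4, Mul(Add(4, Mul(4, j)), 3)) = Add(4, Add(12, Mul(12, j))) = Add(16, Mul(12, j)))
Mul(Function('Y')(X), 73) = Mul(Add(16, Mul(12, 4)), 73) = Mul(Add(16, 48), 73) = Mul(64, 73) = 4672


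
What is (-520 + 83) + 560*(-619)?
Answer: -347077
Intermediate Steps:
(-520 + 83) + 560*(-619) = -437 - 346640 = -347077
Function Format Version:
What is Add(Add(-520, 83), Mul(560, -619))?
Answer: -347077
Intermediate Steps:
Add(Add(-520, 83), Mul(560, -619)) = Add(-437, -346640) = -347077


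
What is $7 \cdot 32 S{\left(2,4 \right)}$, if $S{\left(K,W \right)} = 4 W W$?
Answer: $14336$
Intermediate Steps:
$S{\left(K,W \right)} = 4 W^{2}$
$7 \cdot 32 S{\left(2,4 \right)} = 7 \cdot 32 \cdot 4 \cdot 4^{2} = 224 \cdot 4 \cdot 16 = 224 \cdot 64 = 14336$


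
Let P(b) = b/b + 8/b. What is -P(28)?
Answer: -9/7 ≈ -1.2857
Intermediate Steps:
P(b) = 1 + 8/b
-P(28) = -(8 + 28)/28 = -36/28 = -1*9/7 = -9/7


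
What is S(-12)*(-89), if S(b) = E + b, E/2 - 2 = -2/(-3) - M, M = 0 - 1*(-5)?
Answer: 4450/3 ≈ 1483.3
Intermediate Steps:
M = 5 (M = 0 + 5 = 5)
E = -14/3 (E = 4 + 2*(-2/(-3) - 1*5) = 4 + 2*(-2*(-1/3) - 5) = 4 + 2*(2/3 - 5) = 4 + 2*(-13/3) = 4 - 26/3 = -14/3 ≈ -4.6667)
S(b) = -14/3 + b
S(-12)*(-89) = (-14/3 - 12)*(-89) = -50/3*(-89) = 4450/3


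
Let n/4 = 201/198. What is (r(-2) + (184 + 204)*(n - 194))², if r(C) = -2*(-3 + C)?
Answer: 5912941175716/1089 ≈ 5.4297e+9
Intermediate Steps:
r(C) = 6 - 2*C
n = 134/33 (n = 4*(201/198) = 4*(201*(1/198)) = 4*(67/66) = 134/33 ≈ 4.0606)
(r(-2) + (184 + 204)*(n - 194))² = ((6 - 2*(-2)) + (184 + 204)*(134/33 - 194))² = ((6 + 4) + 388*(-6268/33))² = (10 - 2431984/33)² = (-2431654/33)² = 5912941175716/1089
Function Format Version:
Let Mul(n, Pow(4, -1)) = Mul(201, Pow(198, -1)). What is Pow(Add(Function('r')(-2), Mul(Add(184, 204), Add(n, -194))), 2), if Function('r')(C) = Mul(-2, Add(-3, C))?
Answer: Rational(5912941175716, 1089) ≈ 5.4297e+9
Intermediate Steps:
Function('r')(C) = Add(6, Mul(-2, C))
n = Rational(134, 33) (n = Mul(4, Mul(201, Pow(198, -1))) = Mul(4, Mul(201, Rational(1, 198))) = Mul(4, Rational(67, 66)) = Rational(134, 33) ≈ 4.0606)
Pow(Add(Function('r')(-2), Mul(Add(184, 204), Add(n, -194))), 2) = Pow(Add(Add(6, Mul(-2, -2)), Mul(Add(184, 204), Add(Rational(134, 33), -194))), 2) = Pow(Add(Add(6, 4), Mul(388, Rational(-6268, 33))), 2) = Pow(Add(10, Rational(-2431984, 33)), 2) = Pow(Rational(-2431654, 33), 2) = Rational(5912941175716, 1089)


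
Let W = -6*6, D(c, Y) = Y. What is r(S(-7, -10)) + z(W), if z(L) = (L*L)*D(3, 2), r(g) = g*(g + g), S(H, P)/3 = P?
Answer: 4392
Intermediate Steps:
S(H, P) = 3*P
r(g) = 2*g**2 (r(g) = g*(2*g) = 2*g**2)
W = -36
z(L) = 2*L**2 (z(L) = (L*L)*2 = L**2*2 = 2*L**2)
r(S(-7, -10)) + z(W) = 2*(3*(-10))**2 + 2*(-36)**2 = 2*(-30)**2 + 2*1296 = 2*900 + 2592 = 1800 + 2592 = 4392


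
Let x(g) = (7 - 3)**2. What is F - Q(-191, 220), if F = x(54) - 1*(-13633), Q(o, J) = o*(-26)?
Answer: 8683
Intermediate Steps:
Q(o, J) = -26*o
x(g) = 16 (x(g) = 4**2 = 16)
F = 13649 (F = 16 - 1*(-13633) = 16 + 13633 = 13649)
F - Q(-191, 220) = 13649 - (-26)*(-191) = 13649 - 1*4966 = 13649 - 4966 = 8683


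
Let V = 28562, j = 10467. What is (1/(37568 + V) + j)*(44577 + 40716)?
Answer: 59038339969323/66130 ≈ 8.9276e+8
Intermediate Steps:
(1/(37568 + V) + j)*(44577 + 40716) = (1/(37568 + 28562) + 10467)*(44577 + 40716) = (1/66130 + 10467)*85293 = (692182711/66130)*85293 = 59038339969323/66130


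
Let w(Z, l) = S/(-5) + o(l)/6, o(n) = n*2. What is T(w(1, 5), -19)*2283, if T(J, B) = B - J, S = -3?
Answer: -242759/5 ≈ -48552.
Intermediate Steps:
o(n) = 2*n
w(Z, l) = ⅗ + l/3 (w(Z, l) = -3/(-5) + (2*l)/6 = -3*(-⅕) + (2*l)*(⅙) = ⅗ + l/3)
T(w(1, 5), -19)*2283 = (-19 - (⅗ + (⅓)*5))*2283 = (-19 - (⅗ + 5/3))*2283 = (-19 - 1*34/15)*2283 = (-19 - 34/15)*2283 = -319/15*2283 = -242759/5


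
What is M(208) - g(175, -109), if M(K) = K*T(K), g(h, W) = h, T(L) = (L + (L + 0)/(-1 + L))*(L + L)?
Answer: 3743511167/207 ≈ 1.8085e+7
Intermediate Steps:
T(L) = 2*L*(L + L/(-1 + L)) (T(L) = (L + L/(-1 + L))*(2*L) = 2*L*(L + L/(-1 + L)))
M(K) = 2*K**4/(-1 + K) (M(K) = K*(2*K**3/(-1 + K)) = 2*K**4/(-1 + K))
M(208) - g(175, -109) = 2*208**4/(-1 + 208) - 1*175 = 2*1871773696/207 - 175 = 2*1871773696*(1/207) - 175 = 3743547392/207 - 175 = 3743511167/207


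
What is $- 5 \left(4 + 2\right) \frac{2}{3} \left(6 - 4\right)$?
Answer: $-40$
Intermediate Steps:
$- 5 \left(4 + 2\right) \frac{2}{3} \left(6 - 4\right) = \left(-5\right) 6 \cdot 2 \cdot \frac{1}{3} \cdot 2 = - 30 \cdot \frac{2}{3} \cdot 2 = \left(-30\right) \frac{4}{3} = -40$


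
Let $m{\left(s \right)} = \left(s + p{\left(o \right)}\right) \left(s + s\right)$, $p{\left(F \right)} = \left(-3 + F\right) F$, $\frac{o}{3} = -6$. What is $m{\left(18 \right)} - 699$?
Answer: $13557$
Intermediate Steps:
$o = -18$ ($o = 3 \left(-6\right) = -18$)
$p{\left(F \right)} = F \left(-3 + F\right)$
$m{\left(s \right)} = 2 s \left(378 + s\right)$ ($m{\left(s \right)} = \left(s - 18 \left(-3 - 18\right)\right) \left(s + s\right) = \left(s - -378\right) 2 s = \left(s + 378\right) 2 s = \left(378 + s\right) 2 s = 2 s \left(378 + s\right)$)
$m{\left(18 \right)} - 699 = 2 \cdot 18 \left(378 + 18\right) - 699 = 2 \cdot 18 \cdot 396 - 699 = 14256 - 699 = 13557$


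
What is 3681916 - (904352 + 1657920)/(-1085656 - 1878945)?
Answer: 10915414417788/2964601 ≈ 3.6819e+6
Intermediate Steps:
3681916 - (904352 + 1657920)/(-1085656 - 1878945) = 3681916 - 2562272/(-2964601) = 3681916 - 2562272*(-1)/2964601 = 3681916 - 1*(-2562272/2964601) = 3681916 + 2562272/2964601 = 10915414417788/2964601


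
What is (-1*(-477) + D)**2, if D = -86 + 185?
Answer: 331776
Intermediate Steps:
D = 99
(-1*(-477) + D)**2 = (-1*(-477) + 99)**2 = (477 + 99)**2 = 576**2 = 331776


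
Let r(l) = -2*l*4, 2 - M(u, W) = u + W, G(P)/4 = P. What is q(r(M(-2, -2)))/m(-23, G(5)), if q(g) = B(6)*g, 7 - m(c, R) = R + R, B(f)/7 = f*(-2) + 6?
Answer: -672/11 ≈ -61.091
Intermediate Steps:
G(P) = 4*P
M(u, W) = 2 - W - u (M(u, W) = 2 - (u + W) = 2 - (W + u) = 2 + (-W - u) = 2 - W - u)
B(f) = 42 - 14*f (B(f) = 7*(f*(-2) + 6) = 7*(-2*f + 6) = 7*(6 - 2*f) = 42 - 14*f)
m(c, R) = 7 - 2*R (m(c, R) = 7 - (R + R) = 7 - 2*R)
r(l) = -8*l
q(g) = -42*g (q(g) = (42 - 14*6)*g = (42 - 84)*g = -42*g)
q(r(M(-2, -2)))/m(-23, G(5)) = (-(-336)*(2 - 1*(-2) - 1*(-2)))/(7 - 8*5) = (-(-336)*(2 + 2 + 2))/(7 - 2*20) = (-(-336)*6)/(7 - 40) = -42*(-48)/(-33) = 2016*(-1/33) = -672/11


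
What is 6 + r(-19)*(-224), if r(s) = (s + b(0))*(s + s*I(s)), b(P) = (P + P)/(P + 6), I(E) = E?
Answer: 1455558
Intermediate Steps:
b(P) = 2*P/(6 + P) (b(P) = (2*P)/(6 + P) = 2*P/(6 + P))
r(s) = s*(s + s**2) (r(s) = (s + 2*0/(6 + 0))*(s + s*s) = (s + 2*0/6)*(s + s**2) = (s + 2*0*(1/6))*(s + s**2) = (s + 0)*(s + s**2) = s*(s + s**2))
6 + r(-19)*(-224) = 6 + ((-19)**2*(1 - 19))*(-224) = 6 + (361*(-18))*(-224) = 6 - 6498*(-224) = 6 + 1455552 = 1455558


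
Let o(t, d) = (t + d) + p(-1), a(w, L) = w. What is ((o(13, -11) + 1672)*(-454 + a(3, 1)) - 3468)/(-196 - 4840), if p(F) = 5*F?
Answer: 756187/5036 ≈ 150.16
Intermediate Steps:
o(t, d) = -5 + d + t (o(t, d) = (t + d) + 5*(-1) = (d + t) - 5 = -5 + d + t)
((o(13, -11) + 1672)*(-454 + a(3, 1)) - 3468)/(-196 - 4840) = (((-5 - 11 + 13) + 1672)*(-454 + 3) - 3468)/(-196 - 4840) = ((-3 + 1672)*(-451) - 3468)/(-5036) = (1669*(-451) - 3468)*(-1/5036) = (-752719 - 3468)*(-1/5036) = -756187*(-1/5036) = 756187/5036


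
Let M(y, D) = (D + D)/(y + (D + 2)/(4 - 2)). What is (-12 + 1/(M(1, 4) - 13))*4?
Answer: -532/11 ≈ -48.364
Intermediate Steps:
M(y, D) = 2*D/(1 + y + D/2) (M(y, D) = (2*D)/(y + (2 + D)/2) = (2*D)/(y + (2 + D)*(1/2)) = (2*D)/(y + (1 + D/2)) = (2*D)/(1 + y + D/2) = 2*D/(1 + y + D/2))
(-12 + 1/(M(1, 4) - 13))*4 = (-12 + 1/(4*4/(2 + 4 + 2*1) - 13))*4 = (-12 + 1/(4*4/(2 + 4 + 2) - 13))*4 = (-12 + 1/(4*4/8 - 13))*4 = (-12 + 1/(4*4*(1/8) - 13))*4 = (-12 + 1/(2 - 13))*4 = (-12 + 1/(-11))*4 = (-12 - 1/11)*4 = -133/11*4 = -532/11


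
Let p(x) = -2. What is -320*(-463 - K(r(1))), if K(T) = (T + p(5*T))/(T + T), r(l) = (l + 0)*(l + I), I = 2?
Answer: 444640/3 ≈ 1.4821e+5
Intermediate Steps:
r(l) = l*(2 + l) (r(l) = (l + 0)*(l + 2) = l*(2 + l))
K(T) = (-2 + T)/(2*T) (K(T) = (T - 2)/(T + T) = (-2 + T)/((2*T)) = (-2 + T)*(1/(2*T)) = (-2 + T)/(2*T))
-320*(-463 - K(r(1))) = -320*(-463 - (-2 + 1*(2 + 1))/(2*(1*(2 + 1)))) = -320*(-463 - (-2 + 1*3)/(2*(1*3))) = -320*(-463 - (-2 + 3)/(2*3)) = -320*(-463 - 1/(2*3)) = -320*(-463 - 1*⅙) = -320*(-463 - ⅙) = -320*(-2779/6) = 444640/3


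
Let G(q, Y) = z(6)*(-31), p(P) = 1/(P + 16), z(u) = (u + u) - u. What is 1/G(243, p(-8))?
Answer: -1/186 ≈ -0.0053763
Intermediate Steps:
z(u) = u (z(u) = 2*u - u = u)
p(P) = 1/(16 + P)
G(q, Y) = -186 (G(q, Y) = 6*(-31) = -186)
1/G(243, p(-8)) = 1/(-186) = -1/186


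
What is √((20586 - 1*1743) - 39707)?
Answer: 8*I*√326 ≈ 144.44*I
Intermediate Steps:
√((20586 - 1*1743) - 39707) = √((20586 - 1743) - 39707) = √(18843 - 39707) = √(-20864) = 8*I*√326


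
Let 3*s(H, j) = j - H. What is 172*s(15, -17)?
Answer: -5504/3 ≈ -1834.7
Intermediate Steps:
s(H, j) = -H/3 + j/3 (s(H, j) = (j - H)/3 = -H/3 + j/3)
172*s(15, -17) = 172*(-1/3*15 + (1/3)*(-17)) = 172*(-5 - 17/3) = 172*(-32/3) = -5504/3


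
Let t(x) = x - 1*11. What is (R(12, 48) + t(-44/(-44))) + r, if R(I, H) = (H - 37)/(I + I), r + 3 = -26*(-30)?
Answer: 18419/24 ≈ 767.46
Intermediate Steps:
r = 777 (r = -3 - 26*(-30) = -3 + 780 = 777)
t(x) = -11 + x (t(x) = x - 11 = -11 + x)
R(I, H) = (-37 + H)/(2*I) (R(I, H) = (-37 + H)/((2*I)) = (-37 + H)*(1/(2*I)) = (-37 + H)/(2*I))
(R(12, 48) + t(-44/(-44))) + r = ((1/2)*(-37 + 48)/12 + (-11 - 44/(-44))) + 777 = ((1/2)*(1/12)*11 + (-11 - 44*(-1/44))) + 777 = (11/24 + (-11 + 1)) + 777 = (11/24 - 10) + 777 = -229/24 + 777 = 18419/24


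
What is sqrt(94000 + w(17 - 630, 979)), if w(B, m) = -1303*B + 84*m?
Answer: 5*sqrt(38999) ≈ 987.41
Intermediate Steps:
sqrt(94000 + w(17 - 630, 979)) = sqrt(94000 + (-1303*(17 - 630) + 84*979)) = sqrt(94000 + (-1303*(-613) + 82236)) = sqrt(94000 + (798739 + 82236)) = sqrt(94000 + 880975) = sqrt(974975) = 5*sqrt(38999)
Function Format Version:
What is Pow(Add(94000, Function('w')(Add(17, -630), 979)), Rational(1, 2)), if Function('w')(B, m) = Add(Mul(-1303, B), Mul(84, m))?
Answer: Mul(5, Pow(38999, Rational(1, 2))) ≈ 987.41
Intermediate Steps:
Pow(Add(94000, Function('w')(Add(17, -630), 979)), Rational(1, 2)) = Pow(Add(94000, Add(Mul(-1303, Add(17, -630)), Mul(84, 979))), Rational(1, 2)) = Pow(Add(94000, Add(Mul(-1303, -613), 82236)), Rational(1, 2)) = Pow(Add(94000, Add(798739, 82236)), Rational(1, 2)) = Pow(Add(94000, 880975), Rational(1, 2)) = Pow(974975, Rational(1, 2)) = Mul(5, Pow(38999, Rational(1, 2)))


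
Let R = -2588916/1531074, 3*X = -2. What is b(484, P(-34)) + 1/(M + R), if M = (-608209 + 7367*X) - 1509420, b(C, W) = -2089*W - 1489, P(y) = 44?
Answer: -151772332390861422/1624884453617 ≈ -93405.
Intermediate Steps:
X = -2/3 (X = (1/3)*(-2) = -2/3 ≈ -0.66667)
b(C, W) = -1489 - 2089*W
R = -431486/255179 (R = -2588916*1/1531074 = -431486/255179 ≈ -1.6909)
M = -6367621/3 (M = (-608209 + 7367*(-2/3)) - 1509420 = (-608209 - 14734/3) - 1509420 = -1839361/3 - 1509420 = -6367621/3 ≈ -2.1225e+6)
b(484, P(-34)) + 1/(M + R) = (-1489 - 2089*44) + 1/(-6367621/3 - 431486/255179) = (-1489 - 91916) + 1/(-1624884453617/765537) = -93405 - 765537/1624884453617 = -151772332390861422/1624884453617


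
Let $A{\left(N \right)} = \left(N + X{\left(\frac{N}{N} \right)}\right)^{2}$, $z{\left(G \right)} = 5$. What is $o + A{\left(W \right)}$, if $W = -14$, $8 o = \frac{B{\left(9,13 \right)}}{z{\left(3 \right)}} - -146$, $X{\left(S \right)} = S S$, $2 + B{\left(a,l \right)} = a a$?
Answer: $\frac{7569}{40} \approx 189.23$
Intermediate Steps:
$B{\left(a,l \right)} = -2 + a^{2}$ ($B{\left(a,l \right)} = -2 + a a = -2 + a^{2}$)
$X{\left(S \right)} = S^{2}$
$o = \frac{809}{40}$ ($o = \frac{\frac{-2 + 9^{2}}{5} - -146}{8} = \frac{\left(-2 + 81\right) \frac{1}{5} + 146}{8} = \frac{79 \cdot \frac{1}{5} + 146}{8} = \frac{\frac{79}{5} + 146}{8} = \frac{1}{8} \cdot \frac{809}{5} = \frac{809}{40} \approx 20.225$)
$A{\left(N \right)} = \left(1 + N\right)^{2}$ ($A{\left(N \right)} = \left(N + \left(\frac{N}{N}\right)^{2}\right)^{2} = \left(N + 1^{2}\right)^{2} = \left(N + 1\right)^{2} = \left(1 + N\right)^{2}$)
$o + A{\left(W \right)} = \frac{809}{40} + \left(1 - 14\right)^{2} = \frac{809}{40} + \left(-13\right)^{2} = \frac{809}{40} + 169 = \frac{7569}{40}$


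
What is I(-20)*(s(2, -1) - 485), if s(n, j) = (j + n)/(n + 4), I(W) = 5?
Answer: -14545/6 ≈ -2424.2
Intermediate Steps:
s(n, j) = (j + n)/(4 + n)
I(-20)*(s(2, -1) - 485) = 5*((-1 + 2)/(4 + 2) - 485) = 5*(1/6 - 485) = 5*(-2909/6) = -14545/6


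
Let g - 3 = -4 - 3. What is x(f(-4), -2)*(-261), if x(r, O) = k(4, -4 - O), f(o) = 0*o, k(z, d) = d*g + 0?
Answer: -2088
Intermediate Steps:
g = -4 (g = 3 + (-4 - 3) = 3 - 7 = -4)
k(z, d) = -4*d (k(z, d) = d*(-4) + 0 = -4*d + 0 = -4*d)
f(o) = 0
x(r, O) = 16 + 4*O (x(r, O) = -4*(-4 - O) = 16 + 4*O)
x(f(-4), -2)*(-261) = (16 + 4*(-2))*(-261) = (16 - 8)*(-261) = 8*(-261) = -2088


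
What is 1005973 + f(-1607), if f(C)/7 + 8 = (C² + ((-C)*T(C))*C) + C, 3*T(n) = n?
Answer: 29107184234/3 ≈ 9.7024e+9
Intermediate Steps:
T(n) = n/3
f(C) = -56 + 7*C + 7*C² - 7*C³/3 (f(C) = -56 + 7*((C² + ((-C)*(C/3))*C) + C) = -56 + 7*((C² + (-C²/3)*C) + C) = -56 + 7*((C² - C³/3) + C) = -56 + 7*(C + C² - C³/3) = -56 + (7*C + 7*C² - 7*C³/3) = -56 + 7*C + 7*C² - 7*C³/3)
1005973 + f(-1607) = 1005973 + (-56 + 7*(-1607) + 7*(-1607)² - 7/3*(-1607)³) = 1005973 + (-56 - 11249 + 7*2582449 - 7/3*(-4149995543)) = 1005973 + (-56 - 11249 + 18077143 + 29049968801/3) = 1005973 + 29104166315/3 = 29107184234/3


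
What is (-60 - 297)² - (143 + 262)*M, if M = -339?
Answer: 264744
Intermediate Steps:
(-60 - 297)² - (143 + 262)*M = (-60 - 297)² - (143 + 262)*(-339) = (-357)² - 405*(-339) = 127449 - 1*(-137295) = 127449 + 137295 = 264744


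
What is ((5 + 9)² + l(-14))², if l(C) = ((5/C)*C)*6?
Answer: 51076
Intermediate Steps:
l(C) = 30 (l(C) = 5*6 = 30)
((5 + 9)² + l(-14))² = ((5 + 9)² + 30)² = (14² + 30)² = (196 + 30)² = 226² = 51076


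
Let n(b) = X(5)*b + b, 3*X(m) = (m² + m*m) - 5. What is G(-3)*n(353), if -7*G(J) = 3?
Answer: -16944/7 ≈ -2420.6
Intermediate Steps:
X(m) = -5/3 + 2*m²/3 (X(m) = ((m² + m*m) - 5)/3 = ((m² + m²) - 5)/3 = (2*m² - 5)/3 = (-5 + 2*m²)/3 = -5/3 + 2*m²/3)
G(J) = -3/7 (G(J) = -⅐*3 = -3/7)
n(b) = 16*b (n(b) = (-5/3 + (⅔)*5²)*b + b = (-5/3 + (⅔)*25)*b + b = (-5/3 + 50/3)*b + b = 15*b + b = 16*b)
G(-3)*n(353) = -48*353/7 = -3/7*5648 = -16944/7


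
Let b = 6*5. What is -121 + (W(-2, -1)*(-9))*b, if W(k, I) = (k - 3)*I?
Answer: -1471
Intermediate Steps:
b = 30
W(k, I) = I*(-3 + k) (W(k, I) = (-3 + k)*I = I*(-3 + k))
-121 + (W(-2, -1)*(-9))*b = -121 + (-(-3 - 2)*(-9))*30 = -121 + (-1*(-5)*(-9))*30 = -121 + (5*(-9))*30 = -121 - 45*30 = -121 - 1350 = -1471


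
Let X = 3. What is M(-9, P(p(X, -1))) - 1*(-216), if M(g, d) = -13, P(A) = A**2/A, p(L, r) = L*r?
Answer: 203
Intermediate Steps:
P(A) = A
M(-9, P(p(X, -1))) - 1*(-216) = -13 - 1*(-216) = -13 + 216 = 203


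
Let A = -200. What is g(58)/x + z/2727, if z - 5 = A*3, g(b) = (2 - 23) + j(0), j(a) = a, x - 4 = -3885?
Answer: -2251928/10583487 ≈ -0.21278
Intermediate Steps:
x = -3881 (x = 4 - 3885 = -3881)
g(b) = -21 (g(b) = (2 - 23) + 0 = -21 + 0 = -21)
z = -595 (z = 5 - 200*3 = 5 - 600 = -595)
g(58)/x + z/2727 = -21/(-3881) - 595/2727 = -21*(-1/3881) - 595*1/2727 = 21/3881 - 595/2727 = -2251928/10583487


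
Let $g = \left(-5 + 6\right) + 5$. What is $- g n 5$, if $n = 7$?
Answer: $-210$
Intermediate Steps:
$g = 6$ ($g = 1 + 5 = 6$)
$- g n 5 = - 6 \cdot 7 \cdot 5 = - 42 \cdot 5 = \left(-1\right) 210 = -210$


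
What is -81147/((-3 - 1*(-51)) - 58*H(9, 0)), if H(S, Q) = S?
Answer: 27049/158 ≈ 171.20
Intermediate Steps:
-81147/((-3 - 1*(-51)) - 58*H(9, 0)) = -81147/((-3 - 1*(-51)) - 58*9) = -81147/((-3 + 51) - 522) = -81147/(48 - 522) = -81147/(-474) = -81147*(-1/474) = 27049/158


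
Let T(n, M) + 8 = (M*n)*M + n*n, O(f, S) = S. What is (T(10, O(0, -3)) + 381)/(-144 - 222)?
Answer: -563/366 ≈ -1.5383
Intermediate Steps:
T(n, M) = -8 + n² + n*M² (T(n, M) = -8 + ((M*n)*M + n*n) = -8 + (n*M² + n²) = -8 + (n² + n*M²) = -8 + n² + n*M²)
(T(10, O(0, -3)) + 381)/(-144 - 222) = ((-8 + 10² + 10*(-3)²) + 381)/(-144 - 222) = ((-8 + 100 + 10*9) + 381)/(-366) = ((-8 + 100 + 90) + 381)*(-1/366) = (182 + 381)*(-1/366) = 563*(-1/366) = -563/366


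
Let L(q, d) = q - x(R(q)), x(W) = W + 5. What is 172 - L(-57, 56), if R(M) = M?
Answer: 177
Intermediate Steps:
x(W) = 5 + W
L(q, d) = -5 (L(q, d) = q - (5 + q) = q + (-5 - q) = -5)
172 - L(-57, 56) = 172 - 1*(-5) = 172 + 5 = 177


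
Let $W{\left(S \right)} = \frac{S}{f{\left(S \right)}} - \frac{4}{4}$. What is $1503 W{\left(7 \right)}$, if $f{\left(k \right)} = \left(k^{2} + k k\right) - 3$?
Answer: $- \frac{132264}{95} \approx -1392.3$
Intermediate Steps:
$f{\left(k \right)} = -3 + 2 k^{2}$ ($f{\left(k \right)} = \left(k^{2} + k^{2}\right) - 3 = 2 k^{2} - 3 = -3 + 2 k^{2}$)
$W{\left(S \right)} = -1 + \frac{S}{-3 + 2 S^{2}}$ ($W{\left(S \right)} = \frac{S}{-3 + 2 S^{2}} - \frac{4}{4} = \frac{S}{-3 + 2 S^{2}} - 1 = -1 + \frac{S}{-3 + 2 S^{2}}$)
$1503 W{\left(7 \right)} = 1503 \frac{3 + 7 - 2 \cdot 7^{2}}{-3 + 2 \cdot 7^{2}} = 1503 \frac{3 + 7 - 98}{-3 + 2 \cdot 49} = 1503 \frac{3 + 7 - 98}{-3 + 98} = 1503 \cdot \frac{1}{95} \left(-88\right) = 1503 \left(- \frac{88}{95}\right) = - \frac{132264}{95}$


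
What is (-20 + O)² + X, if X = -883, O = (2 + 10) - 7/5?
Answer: -19866/25 ≈ -794.64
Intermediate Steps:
O = 53/5 (O = 12 - 7*⅕ = 12 - 7/5 = 53/5 ≈ 10.600)
(-20 + O)² + X = (-20 + 53/5)² - 883 = (-47/5)² - 883 = 2209/25 - 883 = -19866/25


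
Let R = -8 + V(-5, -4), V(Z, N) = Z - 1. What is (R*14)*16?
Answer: -3136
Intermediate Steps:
V(Z, N) = -1 + Z
R = -14 (R = -8 + (-1 - 5) = -8 - 6 = -14)
(R*14)*16 = -14*14*16 = -196*16 = -3136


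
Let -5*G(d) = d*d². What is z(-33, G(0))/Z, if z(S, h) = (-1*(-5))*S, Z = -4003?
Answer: 165/4003 ≈ 0.041219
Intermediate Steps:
G(d) = -d³/5 (G(d) = -d*d²/5 = -d³/5)
z(S, h) = 5*S
z(-33, G(0))/Z = (5*(-33))/(-4003) = -165*(-1/4003) = 165/4003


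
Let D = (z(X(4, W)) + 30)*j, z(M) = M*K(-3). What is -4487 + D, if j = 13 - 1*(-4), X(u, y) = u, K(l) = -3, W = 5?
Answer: -4181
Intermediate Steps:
j = 17 (j = 13 + 4 = 17)
z(M) = -3*M (z(M) = M*(-3) = -3*M)
D = 306 (D = (-3*4 + 30)*17 = (-12 + 30)*17 = 18*17 = 306)
-4487 + D = -4487 + 306 = -4181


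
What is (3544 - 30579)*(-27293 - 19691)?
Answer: 1270212440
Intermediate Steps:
(3544 - 30579)*(-27293 - 19691) = -27035*(-46984) = 1270212440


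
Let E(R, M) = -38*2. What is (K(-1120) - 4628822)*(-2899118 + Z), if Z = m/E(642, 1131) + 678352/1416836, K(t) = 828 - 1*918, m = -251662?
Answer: 90211438444249406648/6729971 ≈ 1.3404e+13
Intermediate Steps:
K(t) = -90 (K(t) = 828 - 918 = -90)
E(R, M) = -76
Z = 44576917023/13459942 (Z = -251662/(-76) + 678352/1416836 = -251662*(-1/76) + 678352*(1/1416836) = 125831/38 + 169588/354209 = 44576917023/13459942 ≈ 3311.8)
(K(-1120) - 4628822)*(-2899118 + Z) = (-90 - 4628822)*(-2899118 + 44576917023/13459942) = -4628912*(-38977383214133/13459942) = 90211438444249406648/6729971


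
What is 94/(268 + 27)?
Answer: 94/295 ≈ 0.31864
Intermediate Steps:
94/(268 + 27) = 94/295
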